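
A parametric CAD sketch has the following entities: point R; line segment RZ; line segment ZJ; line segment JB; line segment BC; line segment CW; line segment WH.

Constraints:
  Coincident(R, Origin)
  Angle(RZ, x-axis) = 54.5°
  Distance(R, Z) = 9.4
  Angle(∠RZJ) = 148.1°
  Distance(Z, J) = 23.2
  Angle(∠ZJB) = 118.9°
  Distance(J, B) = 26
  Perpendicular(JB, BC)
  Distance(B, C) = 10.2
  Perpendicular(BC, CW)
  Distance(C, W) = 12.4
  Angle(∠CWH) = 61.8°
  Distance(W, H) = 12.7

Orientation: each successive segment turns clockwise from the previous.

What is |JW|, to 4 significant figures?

17.00

R is at the origin; RZ runs at 54.5° with length 9.4, so Z = (5.459, 7.653). ∠RZJ = 148.1° gives ZJ at 22.60° from the x-axis; with |ZJ| = 23.2, J = (26.88, 16.57). ∠ZJB = 118.9° gives JB at -38.50° from the x-axis; with |JB| = 26.0, B = (47.22, 0.3830). JB ⟂ BC, so BC runs at -128.5°; with |BC| = 10.2, C = (40.88, -7.600). BC ⟂ CW, so CW runs at 141.5°; with |CW| = 12.4, W = (31.17, 0.1195). Then |JW| = |W − J| = 17.00.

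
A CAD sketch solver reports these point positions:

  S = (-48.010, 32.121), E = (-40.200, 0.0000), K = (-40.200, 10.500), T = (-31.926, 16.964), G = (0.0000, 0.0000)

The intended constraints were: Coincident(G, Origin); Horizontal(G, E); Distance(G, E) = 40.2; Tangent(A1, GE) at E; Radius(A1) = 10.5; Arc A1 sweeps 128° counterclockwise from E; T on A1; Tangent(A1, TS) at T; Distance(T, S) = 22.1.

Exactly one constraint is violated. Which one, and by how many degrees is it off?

Tangent(A1, TS) at T — off by 8.70°.

G = (0.00, 0.00) ✓; G.y = 0.00, E.y = 0.00 ✓; |GE| = 40.20 ✓; ∠(KE, EG) = 90.00° ✓; |KE| = 10.50 ✓; bearing(K→T) − bearing(K→E) = 128.0° ✓; |KT| = 10.50 ✓; ∠(KT, TS) = 81.30° ✗; |TS| = 22.10 ✓.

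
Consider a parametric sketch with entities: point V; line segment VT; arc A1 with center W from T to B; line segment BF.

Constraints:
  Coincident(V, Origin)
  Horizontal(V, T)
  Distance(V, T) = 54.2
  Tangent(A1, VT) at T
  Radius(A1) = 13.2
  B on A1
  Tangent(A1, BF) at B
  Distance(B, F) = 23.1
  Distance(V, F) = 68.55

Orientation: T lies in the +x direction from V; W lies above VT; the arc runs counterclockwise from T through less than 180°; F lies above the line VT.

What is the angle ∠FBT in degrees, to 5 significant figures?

121.90°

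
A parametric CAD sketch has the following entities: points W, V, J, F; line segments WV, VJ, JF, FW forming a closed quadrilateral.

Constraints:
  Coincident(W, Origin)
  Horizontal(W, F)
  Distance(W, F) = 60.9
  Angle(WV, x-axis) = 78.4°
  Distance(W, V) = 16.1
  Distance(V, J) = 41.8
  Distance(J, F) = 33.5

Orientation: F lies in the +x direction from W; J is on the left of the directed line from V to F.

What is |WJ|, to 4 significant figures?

51.59

Checks: |VJ| = 41.80 ✓; |JF| = 33.50 ✓.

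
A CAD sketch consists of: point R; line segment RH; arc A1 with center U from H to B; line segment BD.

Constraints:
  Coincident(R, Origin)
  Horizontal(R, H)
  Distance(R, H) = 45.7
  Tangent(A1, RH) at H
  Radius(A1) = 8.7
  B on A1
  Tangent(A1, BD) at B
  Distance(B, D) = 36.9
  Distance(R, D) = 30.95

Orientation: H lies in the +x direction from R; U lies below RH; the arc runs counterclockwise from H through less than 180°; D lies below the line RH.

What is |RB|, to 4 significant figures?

39.74

R is at the origin; RH is horizontal with |RH| = 45.7 and H on the +x side, so H = (45.70, 0.000). Tangency of A1 to RH means the radius UH is perpendicular to RH, so U = H + (0, -8.7) = (45.70, -8.700). Since UB ⟂ BD (tangency), |UD| = √(8.7² + 36.9²) = 37.91 regardless of where B sits on A1. So D lies on both circle(R, 30.95) and circle(U, 37.91); the below-RH intersection is D = (13.09, -28.04). B is the foot of the tangent from D: B = (39.66, -2.436).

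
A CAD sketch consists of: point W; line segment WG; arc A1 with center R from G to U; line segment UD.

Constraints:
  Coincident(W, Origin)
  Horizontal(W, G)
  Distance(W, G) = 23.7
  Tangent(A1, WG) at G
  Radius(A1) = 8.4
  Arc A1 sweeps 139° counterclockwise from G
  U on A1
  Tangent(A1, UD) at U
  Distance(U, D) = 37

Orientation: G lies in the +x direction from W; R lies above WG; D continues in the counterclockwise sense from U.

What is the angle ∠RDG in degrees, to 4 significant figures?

6.332°

On A1, G sits at bearing -90° from R; a 139° counterclockwise sweep puts U at bearing 49°, so U = R + 8.4·(cos 49°, sin 49°) = (29.21, 14.74). Since A1 is tangent to UD there, RU ⟂ UD, so UD runs along (−sin 49°, cos 49°); with |UD| = 37.0, D = (1.287, 39.01). Then cos ∠RDG = DR·DG / (|DR||DG|), giving 6.332°.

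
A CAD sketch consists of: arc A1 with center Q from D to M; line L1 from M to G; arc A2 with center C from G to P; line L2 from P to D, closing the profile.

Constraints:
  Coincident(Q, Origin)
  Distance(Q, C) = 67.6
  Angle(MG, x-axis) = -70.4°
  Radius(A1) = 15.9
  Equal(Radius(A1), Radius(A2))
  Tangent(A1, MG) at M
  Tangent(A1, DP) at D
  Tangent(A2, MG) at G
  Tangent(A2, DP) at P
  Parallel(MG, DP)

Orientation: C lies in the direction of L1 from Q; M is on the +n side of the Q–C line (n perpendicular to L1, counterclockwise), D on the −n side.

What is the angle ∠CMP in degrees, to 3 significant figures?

12.0°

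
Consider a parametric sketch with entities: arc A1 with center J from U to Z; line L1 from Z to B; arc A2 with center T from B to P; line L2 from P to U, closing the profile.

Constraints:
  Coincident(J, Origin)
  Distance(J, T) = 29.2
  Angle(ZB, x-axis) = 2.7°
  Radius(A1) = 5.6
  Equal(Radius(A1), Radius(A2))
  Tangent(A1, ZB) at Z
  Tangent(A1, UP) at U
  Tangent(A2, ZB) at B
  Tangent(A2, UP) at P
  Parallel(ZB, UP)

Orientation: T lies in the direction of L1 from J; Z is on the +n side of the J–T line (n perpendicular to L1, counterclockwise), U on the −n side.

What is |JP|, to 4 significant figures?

29.73

Tangency of A1 to both parallel lines with radius 5.6 puts Z and U at J ± 5.6·n: Z = (-0.2638, 5.594), U = (0.2638, -5.594). Equal radii place B and P the same way about T: B = T + 5.6·n = (28.90, 6.969), P = T − 5.6·n = (29.43, -4.218). Then |JP| = |P − J| = 29.73.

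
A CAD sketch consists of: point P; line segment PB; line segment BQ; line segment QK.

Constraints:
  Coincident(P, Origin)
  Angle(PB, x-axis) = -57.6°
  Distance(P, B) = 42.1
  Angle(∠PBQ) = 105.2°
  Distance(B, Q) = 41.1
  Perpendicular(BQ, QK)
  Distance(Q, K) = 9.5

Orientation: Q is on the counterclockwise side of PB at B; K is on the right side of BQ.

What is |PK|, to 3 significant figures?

72.3

P is at the origin; PB runs at -57.6° with length 42.1, so B = 42.1·(cos -57.6°, sin -57.6°) = (22.6, -35.5). ∠PBQ = 105.2°, so BQ runs at -57.6° + (180° − 105.2°) = 17.2° from the x-axis; with |BQ| = 41.1, Q = B + 41.1·(cos 17.2°, sin 17.2°) = (61.8, -23.4). The perpendicularity gives QK at right angles to BQ; with |QK| = 9.5 on the right of BQ, K = Q + 9.5·(0.296, -0.955) = (64.6, -32.5). Then |PK| = |K − P| = 72.3.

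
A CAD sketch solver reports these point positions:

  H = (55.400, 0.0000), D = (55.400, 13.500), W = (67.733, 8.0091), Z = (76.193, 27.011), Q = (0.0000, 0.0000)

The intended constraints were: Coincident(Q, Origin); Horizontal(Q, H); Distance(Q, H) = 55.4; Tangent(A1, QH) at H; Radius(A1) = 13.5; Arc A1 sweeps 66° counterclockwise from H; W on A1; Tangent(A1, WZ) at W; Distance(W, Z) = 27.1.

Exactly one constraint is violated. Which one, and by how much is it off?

Distance(W, Z) = 27.1 — off by 6.30.

Q = (0.00, 0.00) ✓; Q.y = 0.00, H.y = 0.00 ✓; |QH| = 55.40 ✓; ∠(DH, HQ) = 90.00° ✓; |DH| = 13.50 ✓; bearing(D→W) − bearing(D→H) = 66.00° ✓; |DW| = 13.50 ✓; ∠(DW, WZ) = 90.00° ✓; |WZ| = 20.80 ✗.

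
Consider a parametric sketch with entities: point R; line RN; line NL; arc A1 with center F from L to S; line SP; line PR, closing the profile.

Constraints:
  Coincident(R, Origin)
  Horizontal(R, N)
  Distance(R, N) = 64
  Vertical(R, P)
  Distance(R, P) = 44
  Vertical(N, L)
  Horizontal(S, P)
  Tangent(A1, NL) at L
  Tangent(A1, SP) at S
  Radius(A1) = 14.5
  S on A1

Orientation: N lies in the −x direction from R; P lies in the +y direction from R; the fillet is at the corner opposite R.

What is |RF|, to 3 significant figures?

57.6

R and P share the same x with |RP| = 44.0 and P on the +y side, so P = (0.00, 44.0). The virtual corner opposite R is at (-64.0, 44.0). The tangent condition forces FL to be normal to NL and since A1 is tangent to SP there, FS ⟂ SP, with radius 14.5, so the center F sits 14.5 in from both sides at F = (-49.5, 29.5). Then |RF| = |F − R| = 57.6.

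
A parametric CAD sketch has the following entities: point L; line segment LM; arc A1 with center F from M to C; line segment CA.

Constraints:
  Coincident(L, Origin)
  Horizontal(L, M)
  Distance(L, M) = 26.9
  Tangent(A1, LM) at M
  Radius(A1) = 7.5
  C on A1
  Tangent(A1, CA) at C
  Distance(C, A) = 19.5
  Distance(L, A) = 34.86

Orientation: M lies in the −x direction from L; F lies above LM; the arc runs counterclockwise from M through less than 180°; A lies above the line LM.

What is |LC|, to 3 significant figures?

21.1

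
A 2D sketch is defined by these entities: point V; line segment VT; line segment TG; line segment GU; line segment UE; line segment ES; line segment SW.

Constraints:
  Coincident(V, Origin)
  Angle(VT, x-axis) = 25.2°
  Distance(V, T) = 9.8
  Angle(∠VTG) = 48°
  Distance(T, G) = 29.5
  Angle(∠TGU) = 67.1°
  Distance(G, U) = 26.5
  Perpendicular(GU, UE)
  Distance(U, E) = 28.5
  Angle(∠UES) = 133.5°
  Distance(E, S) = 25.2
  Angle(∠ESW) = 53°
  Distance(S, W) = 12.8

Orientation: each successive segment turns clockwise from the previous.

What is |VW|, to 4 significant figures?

17.28

∠UES = 133.5° gives ES at 3.800° from the x-axis; with |ES| = 25.2, S = (23.30, 16.46). ∠ESW = 53.0° gives SW at -123.2° from the x-axis; with |SW| = 12.8, W = (16.29, 5.746). Then |VW| = |W − V| = 17.28.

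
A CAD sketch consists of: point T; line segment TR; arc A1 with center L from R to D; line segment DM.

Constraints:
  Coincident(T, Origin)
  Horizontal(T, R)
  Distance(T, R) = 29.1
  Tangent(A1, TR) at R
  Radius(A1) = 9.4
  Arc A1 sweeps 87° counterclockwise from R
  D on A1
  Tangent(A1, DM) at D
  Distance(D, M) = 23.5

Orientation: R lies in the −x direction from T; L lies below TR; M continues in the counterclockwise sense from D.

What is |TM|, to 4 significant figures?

51.24

T is at the origin; T and R share the same y with |TR| = 29.1 and R on the −x side, so R = (-29.10, 0.000). Tangency of A1 to TR means the radius LR is perpendicular to TR, so L = R + (0, -9.4) = (-29.10, -9.400). On A1, R sits at bearing 90° from L; an 87° counterclockwise sweep puts D at bearing 177°, so D = L + 9.4·(cos 177°, sin 177°) = (-38.49, -8.908). A1 meets DM tangentially, so LD is at right angles to DM, so DM runs along (−sin 177°, cos 177°); with |DM| = 23.5, M = (-39.72, -32.38). Then |TM| = |M − T| = 51.24.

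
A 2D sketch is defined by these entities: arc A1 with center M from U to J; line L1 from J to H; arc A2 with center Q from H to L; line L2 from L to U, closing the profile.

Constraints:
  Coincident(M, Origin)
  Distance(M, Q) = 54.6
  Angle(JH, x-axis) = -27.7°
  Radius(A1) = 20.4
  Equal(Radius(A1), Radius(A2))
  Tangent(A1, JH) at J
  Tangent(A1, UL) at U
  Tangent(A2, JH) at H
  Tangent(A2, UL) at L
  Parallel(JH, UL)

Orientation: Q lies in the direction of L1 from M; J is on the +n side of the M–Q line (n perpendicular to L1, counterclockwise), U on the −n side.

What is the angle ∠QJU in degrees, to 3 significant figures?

69.5°

The slot axis is L1's direction at -27.7°, so u = (cos -27.7°, sin -27.7°) = (0.885, -0.465) and n = (−sin -27.7°, cos -27.7°) = (0.465, 0.885). M is at the origin and Q lies 54.6 along u from M, so Q = 54.6·u = (48.3, -25.4). Tangency of A1 to both parallel lines with radius 20.4 puts J and U at M ± 20.4·n: J = (9.48, 18.1), U = (-9.48, -18.1). Then cos ∠QJU = JQ·JU / (|JQ||JU|), giving 69.5°.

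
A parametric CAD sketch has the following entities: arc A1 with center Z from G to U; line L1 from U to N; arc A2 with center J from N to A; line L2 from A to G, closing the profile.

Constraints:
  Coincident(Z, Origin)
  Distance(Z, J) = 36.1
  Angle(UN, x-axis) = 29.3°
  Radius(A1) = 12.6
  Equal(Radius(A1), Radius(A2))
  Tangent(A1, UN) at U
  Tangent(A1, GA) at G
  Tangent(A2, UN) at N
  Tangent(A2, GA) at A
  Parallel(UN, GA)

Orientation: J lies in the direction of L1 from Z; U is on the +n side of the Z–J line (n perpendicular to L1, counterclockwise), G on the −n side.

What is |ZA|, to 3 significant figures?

38.2

The slot axis is L1's direction at 29.3°, so u = (cos 29.3°, sin 29.3°) = (0.872, 0.489) and n = (−sin 29.3°, cos 29.3°) = (-0.489, 0.872). Z is at the origin and J lies 36.1 along u from Z, so J = 36.1·u = (31.5, 17.7). Tangency of A1 to both parallel lines with radius 12.6 puts U and G at Z ± 12.6·n: U = (-6.17, 11.0), G = (6.17, -11.0). Equal radii place N and A the same way about J: N = J + 12.6·n = (25.3, 28.7), A = J − 12.6·n = (37.6, 6.68). Then |ZA| = |A − Z| = 38.2.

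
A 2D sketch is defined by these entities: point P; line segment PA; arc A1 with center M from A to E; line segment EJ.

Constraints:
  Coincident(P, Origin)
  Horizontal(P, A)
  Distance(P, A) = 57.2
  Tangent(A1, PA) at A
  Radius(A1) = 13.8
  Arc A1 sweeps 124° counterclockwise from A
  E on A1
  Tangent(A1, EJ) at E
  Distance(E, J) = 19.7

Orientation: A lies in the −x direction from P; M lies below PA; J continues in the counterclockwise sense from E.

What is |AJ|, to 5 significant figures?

37.851

P is at the origin; P and A share the same y with |PA| = 57.2 and A on the −x side, so A = (-57.200, 0.0000). Since A1 is tangent to PA there, MA ⟂ PA, so M = A + (0, -13.8) = (-57.200, -13.800). On A1, A sits at bearing 90° from M; a 124° counterclockwise sweep puts E at bearing 214°, so E = M + 13.8·(cos 214°, sin 214°) = (-68.641, -21.517). The tangent condition forces ME to be normal to EJ, so EJ runs along (−sin 214°, cos 214°); with |EJ| = 19.7, J = (-57.625, -37.849). Then |AJ| = |J − A| = 37.851.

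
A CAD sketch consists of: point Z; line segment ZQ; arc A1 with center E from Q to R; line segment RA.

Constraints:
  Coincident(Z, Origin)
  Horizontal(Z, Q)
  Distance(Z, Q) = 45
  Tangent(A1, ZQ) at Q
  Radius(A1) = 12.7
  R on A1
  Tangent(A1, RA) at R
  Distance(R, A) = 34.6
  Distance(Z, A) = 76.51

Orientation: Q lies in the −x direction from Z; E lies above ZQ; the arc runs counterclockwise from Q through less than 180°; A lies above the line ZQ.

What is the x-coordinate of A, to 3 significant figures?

-61.3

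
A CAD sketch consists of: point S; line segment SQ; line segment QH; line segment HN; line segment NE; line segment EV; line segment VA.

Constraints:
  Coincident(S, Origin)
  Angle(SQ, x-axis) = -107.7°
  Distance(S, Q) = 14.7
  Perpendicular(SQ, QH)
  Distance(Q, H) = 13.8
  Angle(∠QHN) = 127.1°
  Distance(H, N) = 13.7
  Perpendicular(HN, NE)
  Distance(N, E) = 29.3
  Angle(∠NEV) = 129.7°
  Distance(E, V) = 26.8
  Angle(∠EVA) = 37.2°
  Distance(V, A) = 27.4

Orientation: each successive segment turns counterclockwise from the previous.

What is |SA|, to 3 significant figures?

4.11

∠NEV = 129.7° gives EV at 176° from the x-axis; with |EV| = 26.8, V = (-23.7, 15.7). ∠EVA = 37.2° gives VA at -41.7° from the x-axis; with |VA| = 27.4, A = (-3.28, -2.48). Then |SA| = |A − S| = 4.11.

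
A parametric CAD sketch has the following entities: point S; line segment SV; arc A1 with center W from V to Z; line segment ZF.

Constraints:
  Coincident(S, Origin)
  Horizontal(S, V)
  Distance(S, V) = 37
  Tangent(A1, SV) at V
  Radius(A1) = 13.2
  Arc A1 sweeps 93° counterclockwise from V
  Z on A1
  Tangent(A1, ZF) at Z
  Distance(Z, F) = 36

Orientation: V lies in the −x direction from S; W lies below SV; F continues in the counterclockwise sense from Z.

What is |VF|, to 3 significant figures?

51.1

S is at the origin; SV is horizontal with |SV| = 37.0 and V on the −x side, so V = (-37.0, 0.00). The tangent condition forces WV to be normal to SV, so W = V + (0, -13.2) = (-37.0, -13.2). On A1, V sits at bearing 90° from W; a 93° counterclockwise sweep puts Z at bearing 183°, so Z = W + 13.2·(cos 183°, sin 183°) = (-50.2, -13.9). Since A1 is tangent to ZF there, WZ ⟂ ZF, so ZF runs along (−sin 183°, cos 183°); with |ZF| = 36.0, F = (-48.3, -49.8). Then |VF| = |F − V| = 51.1.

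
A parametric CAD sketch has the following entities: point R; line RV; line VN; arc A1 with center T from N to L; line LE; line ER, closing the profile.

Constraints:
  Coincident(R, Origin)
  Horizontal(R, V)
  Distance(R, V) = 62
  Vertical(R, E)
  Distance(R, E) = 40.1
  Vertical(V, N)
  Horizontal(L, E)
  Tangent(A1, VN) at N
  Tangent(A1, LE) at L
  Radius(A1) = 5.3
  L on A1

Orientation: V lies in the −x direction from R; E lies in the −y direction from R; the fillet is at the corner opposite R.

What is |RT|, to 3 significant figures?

66.5

R is at the origin; R and V share the same y with |RV| = 62.0 and V on the −x side, so V = (-62.0, 0.00). RE is vertical with |RE| = 40.1 and E on the −y side, so E = (0.00, -40.1). The virtual corner opposite R is at (-62.0, -40.1). Tangency of A1 to VN means the radius TN is perpendicular to VN and tangency of A1 to LE means the radius TL is perpendicular to LE, with radius 5.3, so the center T sits 5.3 in from both sides at T = (-56.7, -34.8). Then |RT| = |T − R| = 66.5.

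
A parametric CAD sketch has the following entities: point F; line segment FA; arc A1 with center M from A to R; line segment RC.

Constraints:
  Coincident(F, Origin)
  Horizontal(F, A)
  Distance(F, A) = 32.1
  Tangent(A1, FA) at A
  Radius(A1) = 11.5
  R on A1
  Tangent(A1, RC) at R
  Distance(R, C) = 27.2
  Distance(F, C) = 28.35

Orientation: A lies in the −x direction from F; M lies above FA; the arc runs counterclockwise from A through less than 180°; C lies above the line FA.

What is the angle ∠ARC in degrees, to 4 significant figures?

152.2°

Checks: F = (0.00, 0.00) ✓; |MA| = 11.50 ✓; |MR| = 11.50 ✓; ∠(MR, RC) = 90.00° ✓; |RC| = 27.20 ✓; |FC| = 28.35 ✓.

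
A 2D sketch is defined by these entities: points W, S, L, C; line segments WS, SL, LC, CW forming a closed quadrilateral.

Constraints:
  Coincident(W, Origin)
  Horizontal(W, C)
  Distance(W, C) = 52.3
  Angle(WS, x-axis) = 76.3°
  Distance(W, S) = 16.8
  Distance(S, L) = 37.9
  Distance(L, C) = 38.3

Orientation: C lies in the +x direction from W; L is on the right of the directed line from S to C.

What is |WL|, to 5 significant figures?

26.417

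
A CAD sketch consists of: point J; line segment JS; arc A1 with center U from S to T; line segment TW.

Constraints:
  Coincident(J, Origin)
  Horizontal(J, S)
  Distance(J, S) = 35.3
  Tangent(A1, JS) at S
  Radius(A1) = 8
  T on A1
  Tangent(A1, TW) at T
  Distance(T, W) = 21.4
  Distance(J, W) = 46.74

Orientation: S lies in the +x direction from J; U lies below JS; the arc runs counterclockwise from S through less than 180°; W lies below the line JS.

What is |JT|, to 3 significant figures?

29.8

Checks: ∠(US, SJ) = 90.00° ✓; |UT| = 8.000 ✓; ∠(UT, TW) = 90.00° ✓; |TW| = 21.40 ✓; |JW| = 46.74 ✓.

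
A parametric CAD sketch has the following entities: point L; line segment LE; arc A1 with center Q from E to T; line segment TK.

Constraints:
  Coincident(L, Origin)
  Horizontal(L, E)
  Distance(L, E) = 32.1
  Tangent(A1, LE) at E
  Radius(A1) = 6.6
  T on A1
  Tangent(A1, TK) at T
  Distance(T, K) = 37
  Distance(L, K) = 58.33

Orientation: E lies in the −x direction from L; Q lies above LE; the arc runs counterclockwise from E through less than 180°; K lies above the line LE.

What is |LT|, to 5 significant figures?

27.394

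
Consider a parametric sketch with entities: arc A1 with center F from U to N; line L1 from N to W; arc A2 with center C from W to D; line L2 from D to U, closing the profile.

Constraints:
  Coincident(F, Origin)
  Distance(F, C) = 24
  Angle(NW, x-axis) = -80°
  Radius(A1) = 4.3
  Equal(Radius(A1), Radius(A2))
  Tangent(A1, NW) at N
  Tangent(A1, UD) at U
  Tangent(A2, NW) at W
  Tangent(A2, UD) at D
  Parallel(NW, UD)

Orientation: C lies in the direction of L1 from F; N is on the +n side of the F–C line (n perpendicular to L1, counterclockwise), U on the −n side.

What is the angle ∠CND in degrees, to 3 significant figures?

9.56°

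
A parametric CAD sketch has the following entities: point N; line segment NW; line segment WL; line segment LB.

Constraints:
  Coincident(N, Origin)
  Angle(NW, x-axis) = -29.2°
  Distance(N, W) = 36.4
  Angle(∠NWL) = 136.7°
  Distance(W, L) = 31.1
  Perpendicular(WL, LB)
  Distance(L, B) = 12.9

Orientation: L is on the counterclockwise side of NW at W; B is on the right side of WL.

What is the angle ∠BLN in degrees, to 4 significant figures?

113.4°

∠NWL = 136.7°, so WL runs at -29.2° + (180° − 136.7°) = 14.10° from the x-axis; with |WL| = 31.1, L = W + 31.1·(cos 14.10°, sin 14.10°) = (61.94, -10.18). WL is perpendicular to LB; with |LB| = 12.9 on the right of WL, B = L + 12.9·(0.2436, -0.9699) = (65.08, -22.69). Then cos ∠BLN = LB·LN / (|LB||LN|), giving 113.4°.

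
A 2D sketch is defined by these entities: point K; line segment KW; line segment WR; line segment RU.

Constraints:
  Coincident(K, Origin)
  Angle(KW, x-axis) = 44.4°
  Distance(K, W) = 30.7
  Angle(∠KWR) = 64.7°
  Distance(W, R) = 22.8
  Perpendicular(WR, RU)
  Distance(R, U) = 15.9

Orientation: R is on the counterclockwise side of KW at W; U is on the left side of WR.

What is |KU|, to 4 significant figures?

15.31

∠KWR = 64.7°, so WR runs at 44.4° + (180° − 64.7°) = 159.7° from the x-axis; with |WR| = 22.8, R = W + 22.8·(cos 159.7°, sin 159.7°) = (0.5504, 29.39). WR is perpendicular to RU; with |RU| = 15.9 on the left of WR, U = R + 15.9·(-0.3469, -0.9379) = (-4.966, 14.48). Then |KU| = |U − K| = 15.31.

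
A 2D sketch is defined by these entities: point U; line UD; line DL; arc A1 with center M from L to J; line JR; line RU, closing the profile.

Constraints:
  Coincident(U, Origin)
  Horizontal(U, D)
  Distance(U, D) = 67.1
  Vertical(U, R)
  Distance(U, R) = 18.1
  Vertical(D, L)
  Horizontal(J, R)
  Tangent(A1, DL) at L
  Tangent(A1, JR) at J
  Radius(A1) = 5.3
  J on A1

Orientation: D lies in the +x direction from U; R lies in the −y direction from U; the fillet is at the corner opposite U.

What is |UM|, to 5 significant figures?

63.112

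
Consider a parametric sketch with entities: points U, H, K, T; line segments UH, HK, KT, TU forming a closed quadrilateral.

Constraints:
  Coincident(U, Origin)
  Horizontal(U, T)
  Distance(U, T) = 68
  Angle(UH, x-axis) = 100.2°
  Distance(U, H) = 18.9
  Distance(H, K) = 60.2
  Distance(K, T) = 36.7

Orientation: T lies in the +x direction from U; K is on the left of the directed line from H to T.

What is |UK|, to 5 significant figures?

64.606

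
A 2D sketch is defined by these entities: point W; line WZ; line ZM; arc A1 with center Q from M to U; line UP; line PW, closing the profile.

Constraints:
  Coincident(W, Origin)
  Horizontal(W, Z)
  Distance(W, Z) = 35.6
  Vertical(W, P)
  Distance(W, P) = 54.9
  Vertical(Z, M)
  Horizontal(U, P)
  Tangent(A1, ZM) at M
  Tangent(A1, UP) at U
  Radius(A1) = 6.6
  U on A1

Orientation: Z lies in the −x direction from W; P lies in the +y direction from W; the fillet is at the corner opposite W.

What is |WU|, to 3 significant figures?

62.1

The virtual corner opposite W is at (-35.6, 54.9). Tangency of A1 to ZM means the radius QM is perpendicular to ZM and since A1 is tangent to UP there, QU ⟂ UP, with radius 6.6, so the center Q sits 6.6 in from both sides at Q = (-29.0, 48.3). That places the tangent points at M = (-35.6, 48.3) on ZM and U = (-29.0, 54.9) on UP. Then |WU| = |U − W| = 62.1.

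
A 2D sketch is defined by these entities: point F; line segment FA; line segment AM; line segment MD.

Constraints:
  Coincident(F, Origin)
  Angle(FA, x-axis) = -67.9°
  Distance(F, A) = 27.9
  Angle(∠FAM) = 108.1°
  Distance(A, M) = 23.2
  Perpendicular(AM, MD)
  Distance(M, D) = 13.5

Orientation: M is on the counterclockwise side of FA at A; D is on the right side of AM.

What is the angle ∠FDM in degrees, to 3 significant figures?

38.5°

F is at the origin; FA runs at -67.9° with length 27.9, so A = 27.9·(cos -67.9°, sin -67.9°) = (10.5, -25.9). ∠FAM = 108.1°, so AM runs at -67.9° + (180° − 108.1°) = 4.00° from the x-axis; with |AM| = 23.2, M = A + 23.2·(cos 4.00°, sin 4.00°) = (33.6, -24.2). AM is perpendicular to MD; with |MD| = 13.5 on the right of AM, D = M + 13.5·(0.0698, -0.998) = (34.6, -37.7). Then cos ∠FDM = DF·DM / (|DF||DM|), giving 38.5°.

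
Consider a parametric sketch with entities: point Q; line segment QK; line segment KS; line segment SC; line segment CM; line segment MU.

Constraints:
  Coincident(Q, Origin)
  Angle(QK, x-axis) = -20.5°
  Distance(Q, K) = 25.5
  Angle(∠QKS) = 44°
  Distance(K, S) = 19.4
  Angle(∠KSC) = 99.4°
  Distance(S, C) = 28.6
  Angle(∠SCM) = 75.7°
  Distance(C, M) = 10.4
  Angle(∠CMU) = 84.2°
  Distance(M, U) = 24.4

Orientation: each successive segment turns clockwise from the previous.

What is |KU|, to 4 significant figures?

18.54

∠SCM = 75.7° gives CM at 18.60° from the x-axis; with |CM| = 10.4, M = (0.4162, 10.66). ∠CMU = 84.2° gives MU at -77.20° from the x-axis; with |MU| = 24.4, U = (5.822, -13.13). Then |KU| = |U − K| = 18.54.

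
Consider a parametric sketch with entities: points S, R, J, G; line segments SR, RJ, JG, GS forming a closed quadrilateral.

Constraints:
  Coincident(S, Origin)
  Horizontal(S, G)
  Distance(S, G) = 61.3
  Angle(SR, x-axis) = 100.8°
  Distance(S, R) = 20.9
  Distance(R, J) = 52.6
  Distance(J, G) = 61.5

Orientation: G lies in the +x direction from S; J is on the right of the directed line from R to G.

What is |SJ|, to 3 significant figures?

31.7

Checks: |RJ| = 52.60 ✓; |JG| = 61.50 ✓.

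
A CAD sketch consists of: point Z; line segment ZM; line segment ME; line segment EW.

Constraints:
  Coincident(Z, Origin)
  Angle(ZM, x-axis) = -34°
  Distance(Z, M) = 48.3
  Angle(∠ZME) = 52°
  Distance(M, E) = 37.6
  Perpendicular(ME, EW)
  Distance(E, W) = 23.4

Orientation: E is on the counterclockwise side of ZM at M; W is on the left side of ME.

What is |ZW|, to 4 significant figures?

16.64

Z is at the origin; ZM runs at -34.0° with length 48.3, so M = 48.3·(cos -34.0°, sin -34.0°) = (40.04, -27.01). ∠ZME = 52.0°, so ME runs at -34.0° + (180° − 52.0°) = 94.00° from the x-axis; with |ME| = 37.6, E = M + 37.6·(cos 94.00°, sin 94.00°) = (37.42, 10.50). ME is perpendicular to EW; with |EW| = 23.4 on the left of ME, W = E + 23.4·(-0.9976, -0.06976) = (14.08, 8.867). Then |ZW| = |W − Z| = 16.64.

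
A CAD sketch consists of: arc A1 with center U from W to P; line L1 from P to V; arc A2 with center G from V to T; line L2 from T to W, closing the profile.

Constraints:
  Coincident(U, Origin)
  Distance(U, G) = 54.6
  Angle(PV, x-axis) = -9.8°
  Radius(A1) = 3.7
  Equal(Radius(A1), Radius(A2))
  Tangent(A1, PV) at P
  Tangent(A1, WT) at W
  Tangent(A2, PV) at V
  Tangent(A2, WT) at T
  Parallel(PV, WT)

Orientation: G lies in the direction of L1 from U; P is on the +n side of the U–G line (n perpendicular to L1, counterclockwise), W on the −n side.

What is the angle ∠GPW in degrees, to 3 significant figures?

86.1°

U is at the origin and G lies 54.6 along u from U, so G = 54.6·u = (53.8, -9.29). Tangency of A1 to both parallel lines with radius 3.7 puts P and W at U ± 3.7·n: P = (0.630, 3.65), W = (-0.630, -3.65). Then cos ∠GPW = PG·PW / (|PG||PW|), giving 86.1°.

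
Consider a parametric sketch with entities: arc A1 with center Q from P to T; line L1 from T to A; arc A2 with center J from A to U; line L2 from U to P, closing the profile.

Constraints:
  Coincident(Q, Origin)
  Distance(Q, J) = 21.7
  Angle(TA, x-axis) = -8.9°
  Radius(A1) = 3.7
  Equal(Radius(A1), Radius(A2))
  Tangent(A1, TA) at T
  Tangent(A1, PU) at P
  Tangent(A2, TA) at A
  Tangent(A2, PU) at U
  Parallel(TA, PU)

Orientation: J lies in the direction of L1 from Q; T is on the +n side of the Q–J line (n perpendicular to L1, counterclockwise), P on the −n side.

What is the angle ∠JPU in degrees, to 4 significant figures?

9.676°

The slot axis is L1's direction at -8.9°, so u = (cos -8.9°, sin -8.9°) = (0.9880, -0.1547) and n = (−sin -8.9°, cos -8.9°) = (0.1547, 0.9880). Q is at the origin and J lies 21.7 along u from Q, so J = 21.7·u = (21.44, -3.357). Tangency of A1 to both parallel lines with radius 3.7 puts T and P at Q ± 3.7·n: T = (0.5724, 3.655), P = (-0.5724, -3.655). Equal radii place A and U the same way about J: A = J + 3.7·n = (22.01, 0.2982), U = J − 3.7·n = (20.87, -7.013). Then cos ∠JPU = PJ·PU / (|PJ||PU|), giving 9.676°.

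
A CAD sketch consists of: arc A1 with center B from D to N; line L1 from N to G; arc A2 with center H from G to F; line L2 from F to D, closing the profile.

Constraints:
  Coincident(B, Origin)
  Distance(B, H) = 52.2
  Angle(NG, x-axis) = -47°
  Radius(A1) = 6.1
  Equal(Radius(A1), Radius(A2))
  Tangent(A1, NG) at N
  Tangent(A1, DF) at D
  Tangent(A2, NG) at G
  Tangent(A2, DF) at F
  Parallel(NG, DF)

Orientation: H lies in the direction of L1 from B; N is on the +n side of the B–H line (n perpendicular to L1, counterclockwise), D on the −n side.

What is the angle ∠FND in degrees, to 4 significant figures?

76.85°

Tangency of A1 to both parallel lines with radius 6.1 puts N and D at B ± 6.1·n: N = (4.461, 4.160), D = (-4.461, -4.160). Equal radii place G and F the same way about H: G = H + 6.1·n = (40.06, -34.02), F = H − 6.1·n = (31.14, -42.34). Then cos ∠FND = NF·ND / (|NF||ND|), giving 76.85°.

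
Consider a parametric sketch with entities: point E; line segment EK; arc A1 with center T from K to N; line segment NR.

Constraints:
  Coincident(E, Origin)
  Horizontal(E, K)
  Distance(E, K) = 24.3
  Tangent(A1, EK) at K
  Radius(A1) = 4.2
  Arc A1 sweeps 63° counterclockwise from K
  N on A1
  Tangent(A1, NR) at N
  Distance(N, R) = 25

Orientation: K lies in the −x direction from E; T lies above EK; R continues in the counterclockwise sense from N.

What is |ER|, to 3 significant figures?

26.2

E is at the origin; E and K share the same y with |EK| = 24.3 and K on the −x side, so K = (-24.3, 0.00). Tangency of A1 to EK means the radius TK is perpendicular to EK, so T = K + (0, 4.2) = (-24.3, 4.20). On A1, K sits at bearing -90° from T; a 63° counterclockwise sweep puts N at bearing -27°, so N = T + 4.2·(cos -27°, sin -27°) = (-20.6, 2.29). A1 meets NR tangentially, so TN is at right angles to NR, so NR runs along (−sin -27°, cos -27°); with |NR| = 25.0, R = (-9.21, 24.6). Then |ER| = |R − E| = 26.2.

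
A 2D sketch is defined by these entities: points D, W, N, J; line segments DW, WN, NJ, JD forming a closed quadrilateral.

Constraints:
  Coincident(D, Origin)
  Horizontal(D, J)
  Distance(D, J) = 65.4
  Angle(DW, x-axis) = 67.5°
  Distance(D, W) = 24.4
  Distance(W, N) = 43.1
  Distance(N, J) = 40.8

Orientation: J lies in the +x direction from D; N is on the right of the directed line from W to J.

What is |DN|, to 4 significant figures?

32.40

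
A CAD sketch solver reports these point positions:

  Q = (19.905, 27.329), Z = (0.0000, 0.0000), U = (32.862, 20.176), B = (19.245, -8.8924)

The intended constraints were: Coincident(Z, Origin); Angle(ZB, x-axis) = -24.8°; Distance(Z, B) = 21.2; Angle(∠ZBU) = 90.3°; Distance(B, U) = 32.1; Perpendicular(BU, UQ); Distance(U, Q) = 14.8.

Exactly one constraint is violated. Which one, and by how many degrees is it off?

Perpendicular(BU, UQ) — off by 3.80°.

Z = (0.00, 0.00) ✓; ZB at -24.80° ✓; |ZB| = 21.20 ✓; ∠ZBU = 90.30° ✓; |BU| = 32.10 ✓; ∠(BU, UQ) = 86.20° ✗; |UQ| = 14.80 ✓.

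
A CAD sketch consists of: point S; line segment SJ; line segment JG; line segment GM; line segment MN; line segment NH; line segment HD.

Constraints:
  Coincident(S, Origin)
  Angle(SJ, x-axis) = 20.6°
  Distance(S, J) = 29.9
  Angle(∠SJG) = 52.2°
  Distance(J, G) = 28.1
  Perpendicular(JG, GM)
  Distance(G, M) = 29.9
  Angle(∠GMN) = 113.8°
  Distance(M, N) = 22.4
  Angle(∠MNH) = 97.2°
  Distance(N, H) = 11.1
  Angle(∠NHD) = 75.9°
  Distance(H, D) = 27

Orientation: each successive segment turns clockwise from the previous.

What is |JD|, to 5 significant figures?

35.129

S is at the origin; SJ runs at 20.6° with length 29.9, so J = (27.988, 10.520). ∠SJG = 52.2° gives JG at -107.20° from the x-axis; with |JG| = 28.1, G = (19.679, -16.323). JG ⟂ GM, so GM runs at 162.80°; with |GM| = 29.9, M = (-8.8840, -7.4816). ∠GMN = 113.8° gives MN at 96.600° from the x-axis; with |MN| = 22.4, N = (-11.459, 14.770). ∠MNH = 97.2° gives NH at 13.800° from the x-axis; with |NH| = 11.1, H = (-0.67904, 17.418). ∠NHD = 75.9° gives HD at -90.300° from the x-axis; with |HD| = 27.0, D = (-0.82041, -9.5819). Then |JD| = |D − J| = 35.129.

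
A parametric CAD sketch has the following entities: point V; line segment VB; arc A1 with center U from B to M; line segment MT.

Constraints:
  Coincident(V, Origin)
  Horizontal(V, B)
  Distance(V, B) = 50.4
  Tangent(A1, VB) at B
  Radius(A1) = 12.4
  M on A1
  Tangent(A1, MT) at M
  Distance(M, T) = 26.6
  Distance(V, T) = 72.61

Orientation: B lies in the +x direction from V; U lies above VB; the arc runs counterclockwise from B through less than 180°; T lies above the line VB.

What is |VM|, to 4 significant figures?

64.17

Checks: ∠(UB, BV) = 90.00° ✓; |UM| = 12.40 ✓; ∠(UM, MT) = 90.00° ✓; |MT| = 26.60 ✓; |VT| = 72.61 ✓.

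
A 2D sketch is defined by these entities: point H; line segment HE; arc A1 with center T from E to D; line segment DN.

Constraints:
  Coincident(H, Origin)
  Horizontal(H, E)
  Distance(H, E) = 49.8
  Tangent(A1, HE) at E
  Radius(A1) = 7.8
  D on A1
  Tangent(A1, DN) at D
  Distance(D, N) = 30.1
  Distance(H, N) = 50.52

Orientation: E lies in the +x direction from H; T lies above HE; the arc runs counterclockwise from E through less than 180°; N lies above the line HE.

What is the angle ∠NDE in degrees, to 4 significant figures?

114.4°

Checks: |HE| = 49.80 ✓; |TD| = 7.800 ✓; ∠(TD, DN) = 90.00° ✓; |DN| = 30.10 ✓; |HN| = 50.52 ✓.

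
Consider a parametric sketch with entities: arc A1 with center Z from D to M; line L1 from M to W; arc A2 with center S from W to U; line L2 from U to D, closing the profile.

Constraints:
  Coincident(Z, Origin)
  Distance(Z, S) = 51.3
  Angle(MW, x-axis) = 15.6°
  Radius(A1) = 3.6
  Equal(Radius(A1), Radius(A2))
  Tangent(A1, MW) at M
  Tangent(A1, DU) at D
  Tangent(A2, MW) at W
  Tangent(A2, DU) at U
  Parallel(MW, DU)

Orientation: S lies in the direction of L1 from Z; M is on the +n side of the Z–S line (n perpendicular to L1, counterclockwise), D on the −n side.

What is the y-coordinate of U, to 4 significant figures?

10.33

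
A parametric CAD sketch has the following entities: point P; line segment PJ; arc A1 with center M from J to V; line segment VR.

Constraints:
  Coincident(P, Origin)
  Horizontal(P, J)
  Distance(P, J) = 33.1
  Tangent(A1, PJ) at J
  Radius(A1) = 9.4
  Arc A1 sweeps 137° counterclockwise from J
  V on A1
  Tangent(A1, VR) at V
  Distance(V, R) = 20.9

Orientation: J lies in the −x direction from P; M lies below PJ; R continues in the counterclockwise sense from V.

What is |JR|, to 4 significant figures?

31.79

P is at the origin; P and J share the same y with |PJ| = 33.1 and J on the −x side, so J = (-33.10, 0.000). A1 meets PJ tangentially, so MJ is at right angles to PJ, so M = J + (0, -9.4) = (-33.10, -9.400). On A1, J sits at bearing 90° from M; a 137° counterclockwise sweep puts V at bearing 227°, so V = M + 9.4·(cos 227°, sin 227°) = (-39.51, -16.27). Tangency of A1 to VR means the radius MV is perpendicular to VR, so VR runs along (−sin 227°, cos 227°); with |VR| = 20.9, R = (-24.23, -30.53). Then |JR| = |R − J| = 31.79.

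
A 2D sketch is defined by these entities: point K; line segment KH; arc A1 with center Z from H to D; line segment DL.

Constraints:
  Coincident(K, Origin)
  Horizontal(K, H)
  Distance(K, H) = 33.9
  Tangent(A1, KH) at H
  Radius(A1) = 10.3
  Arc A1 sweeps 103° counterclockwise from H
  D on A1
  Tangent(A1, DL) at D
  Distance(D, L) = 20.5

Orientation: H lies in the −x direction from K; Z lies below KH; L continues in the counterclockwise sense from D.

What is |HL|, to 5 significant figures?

33.040

K is at the origin; KH is horizontal with |KH| = 33.9 and H on the −x side, so H = (-33.900, 0.0000). The tangent condition forces ZH to be normal to KH, so Z = H + (0, -10.3) = (-33.900, -10.300). On A1, H sits at bearing 90° from Z; a 103° counterclockwise sweep puts D at bearing 193°, so D = Z + 10.3·(cos 193°, sin 193°) = (-43.936, -12.617). The tangent condition forces ZD to be normal to DL, so DL runs along (−sin 193°, cos 193°); with |DL| = 20.5, L = (-39.325, -32.592). Then |HL| = |L − H| = 33.040.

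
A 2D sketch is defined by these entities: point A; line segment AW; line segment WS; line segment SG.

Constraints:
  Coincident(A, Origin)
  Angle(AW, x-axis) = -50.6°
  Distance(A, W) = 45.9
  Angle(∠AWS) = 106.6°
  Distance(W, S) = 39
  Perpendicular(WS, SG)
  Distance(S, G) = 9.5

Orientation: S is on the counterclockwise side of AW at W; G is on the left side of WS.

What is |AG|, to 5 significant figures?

62.491

∠AWS = 106.6°, so WS runs at -50.6° + (180° − 106.6°) = 22.800° from the x-axis; with |WS| = 39.0, S = W + 39.0·(cos 22.800°, sin 22.800°) = (65.087, -20.355). WS ⟂ SG; with |SG| = 9.5 on the left of WS, G = S + 9.5·(-0.38752, 0.92186) = (61.405, -11.598). Then |AG| = |G − A| = 62.491.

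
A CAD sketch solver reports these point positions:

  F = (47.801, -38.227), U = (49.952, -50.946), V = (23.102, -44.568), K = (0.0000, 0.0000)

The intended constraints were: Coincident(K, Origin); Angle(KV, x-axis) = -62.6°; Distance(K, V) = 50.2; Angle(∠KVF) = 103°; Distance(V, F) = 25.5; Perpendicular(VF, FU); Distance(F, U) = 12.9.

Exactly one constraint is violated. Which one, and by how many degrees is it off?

Perpendicular(VF, FU) — off by 4.80°.

K = (0.00, 0.00) ✓; KV at -62.60° ✓; |KV| = 50.20 ✓; ∠KVF = 103.0° ✓; |VF| = 25.50 ✓; ∠(VF, FU) = 94.80° ✗; |FU| = 12.90 ✓.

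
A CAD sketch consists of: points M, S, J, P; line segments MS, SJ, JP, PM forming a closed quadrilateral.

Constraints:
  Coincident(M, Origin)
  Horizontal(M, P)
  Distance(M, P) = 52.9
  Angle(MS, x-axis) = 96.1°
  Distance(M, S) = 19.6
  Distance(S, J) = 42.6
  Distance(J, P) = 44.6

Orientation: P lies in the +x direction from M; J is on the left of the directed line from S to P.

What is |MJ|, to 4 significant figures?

53.62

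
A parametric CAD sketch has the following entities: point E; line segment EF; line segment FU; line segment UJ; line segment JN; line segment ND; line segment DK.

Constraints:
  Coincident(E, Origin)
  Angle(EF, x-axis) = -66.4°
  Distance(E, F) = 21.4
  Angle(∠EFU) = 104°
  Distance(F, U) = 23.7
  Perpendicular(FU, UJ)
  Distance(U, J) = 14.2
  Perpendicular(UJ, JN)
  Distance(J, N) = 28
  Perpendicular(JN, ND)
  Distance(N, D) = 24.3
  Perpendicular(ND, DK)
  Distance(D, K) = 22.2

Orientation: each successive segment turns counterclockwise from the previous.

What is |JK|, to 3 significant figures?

25.0

E is at the origin; EF runs at -66.4° with length 21.4, so F = (8.57, -19.6). ∠EFU = 104.0° gives FU at 9.60° from the x-axis; with |FU| = 23.7, U = (31.9, -15.7). The perpendicularity gives UJ at right angles to FU, so UJ runs at 99.6°; with |UJ| = 14.2, J = (29.6, -1.66). UJ ⟂ JN, so JN runs at -170°; with |JN| = 28.0, N = (1.96, -6.33). JN ⟂ ND, so ND runs at -80.4°; with |ND| = 24.3, D = (6.01, -30.3). ND ⟂ DK, so DK runs at 9.60°; with |DK| = 22.2, K = (27.9, -26.6). Then |JK| = |K − J| = 25.0.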